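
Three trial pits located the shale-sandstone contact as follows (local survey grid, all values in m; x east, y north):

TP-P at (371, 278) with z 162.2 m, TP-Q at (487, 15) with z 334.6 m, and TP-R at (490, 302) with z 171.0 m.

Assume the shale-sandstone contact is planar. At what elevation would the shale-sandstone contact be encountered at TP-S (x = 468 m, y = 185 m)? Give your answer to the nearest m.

Two edge vectors: TP-P→TP-Q = (116, -263, 172.4), TP-P→TP-R = (119, 24, 8.8).
Normal n = (TP-P→TP-Q) × (TP-P→TP-R) = (-6452, 19494.8, 34081).
So ∂z/∂x = −n_x/n_z = 0.18931 and ∂z/∂y = −n_y/n_z = −0.57201.
Intercept c from TP-P: 162.2 − 70.24 + 159.02 = 250.98.
At (468, 185): z = 88.6 − 105.8 + 250.98 = 233.8 m.

234 m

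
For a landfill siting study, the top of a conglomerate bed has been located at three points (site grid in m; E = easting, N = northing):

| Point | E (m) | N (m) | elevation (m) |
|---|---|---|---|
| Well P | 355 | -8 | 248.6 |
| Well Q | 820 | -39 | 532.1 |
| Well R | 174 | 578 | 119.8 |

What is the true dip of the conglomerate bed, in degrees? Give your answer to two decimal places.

Two edge vectors: Well P→Well Q = (465, -31, 283.5), Well P→Well R = (-181, 586, -128.8).
Normal n = (Well P→Well Q) × (Well P→Well R) = (-162138.2, 8578.5, 266879).
So ∂z/∂E = −n_x/n_z = 0.60753 and ∂z/∂N = −n_y/n_z = −0.03214.
Gradient magnitude |∇z| = √(a² + b²) = √(0.36910 + 0.00103) = 0.60838.
True dip = arctan(0.60838) = 31.32°, dipping toward W (azimuth ≈ 273°).

31.32°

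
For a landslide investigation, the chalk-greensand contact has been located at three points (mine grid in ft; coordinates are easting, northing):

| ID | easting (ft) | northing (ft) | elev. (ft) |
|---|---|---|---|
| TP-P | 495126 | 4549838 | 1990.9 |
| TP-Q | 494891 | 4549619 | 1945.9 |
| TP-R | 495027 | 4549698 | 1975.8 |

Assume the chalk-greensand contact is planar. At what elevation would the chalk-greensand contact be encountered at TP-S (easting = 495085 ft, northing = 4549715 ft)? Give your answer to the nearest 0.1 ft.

1989.9 ft

Let the plane be z = a·easting + b·northing + c.
TP-Q−TP-P: −235a − 219b = −45;  TP-R−TP-P: −99a − 140b = −15.1.
Solving gives a = 0.266788484, b = −0.080800428.
Then c = 1990.9 − a·495126 − b·4549838 = 237525.84.
At (495085, 4549715): z = 132083.0 − 367618.9 + 237525.84 = 1989.9 ft.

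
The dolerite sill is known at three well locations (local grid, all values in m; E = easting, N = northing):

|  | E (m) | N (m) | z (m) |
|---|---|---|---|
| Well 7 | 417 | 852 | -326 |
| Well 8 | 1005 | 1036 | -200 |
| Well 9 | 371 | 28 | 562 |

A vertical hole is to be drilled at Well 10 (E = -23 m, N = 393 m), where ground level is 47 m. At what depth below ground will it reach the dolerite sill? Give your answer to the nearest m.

111 m

Let the plane be z = a·E + b·N + c.
Well 8−Well 7: 588a + 184b = 126;  Well 9−Well 7: −46a − 824b = 888.
Solving gives a = 0.56132, b = −1.10901.
Then c = -326 − a·417 − b·852 = 384.80.
At (-23, 393): z_contact = −12.9 − 435.8 + 384.80 = -63.9 m.
Depth below ground = 47 − (-63.9) = 111 m.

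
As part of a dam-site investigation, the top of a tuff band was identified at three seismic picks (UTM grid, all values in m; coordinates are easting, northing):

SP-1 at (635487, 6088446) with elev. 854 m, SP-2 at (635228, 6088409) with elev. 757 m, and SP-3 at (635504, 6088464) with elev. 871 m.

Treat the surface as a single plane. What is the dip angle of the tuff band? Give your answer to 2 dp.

36.39°

Let the plane be z = a·easting + b·northing + c.
SP-2−SP-1: −259a − 37b = −97;  SP-3−SP-1: 17a + 18b = 17.
Solving gives a = 0.27697, b = 0.68287.
Gradient magnitude |∇z| = √(a² + b²) = √(0.07671 + 0.46631) = 0.73690.
True dip = arctan(0.73690) = 36.39°, dipping toward SSW (azimuth ≈ 202°).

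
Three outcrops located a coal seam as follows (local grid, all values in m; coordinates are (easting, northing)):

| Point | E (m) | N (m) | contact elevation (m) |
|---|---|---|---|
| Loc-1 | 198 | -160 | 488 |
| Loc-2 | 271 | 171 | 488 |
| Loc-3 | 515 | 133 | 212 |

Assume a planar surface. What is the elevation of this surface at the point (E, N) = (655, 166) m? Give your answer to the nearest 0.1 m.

66.9 m

Let the plane be z = a·E + b·N + c.
Loc-2−Loc-1: 73a + 331b = 0;  Loc-3−Loc-1: 317a + 293b = −276.
Solving gives a = −1.09359, b = 0.24118.
Then c = 488 − a·198 − b·-160 = 743.12.
At (655, 166): z = −716.3 + 40.0 + 743.12 = 66.9 m.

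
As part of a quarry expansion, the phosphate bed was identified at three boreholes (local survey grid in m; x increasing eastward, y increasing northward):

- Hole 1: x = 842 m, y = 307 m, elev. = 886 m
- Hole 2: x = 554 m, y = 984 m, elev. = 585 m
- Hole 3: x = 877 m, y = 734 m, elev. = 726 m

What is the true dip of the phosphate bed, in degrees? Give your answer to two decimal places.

22.29°

Two edge vectors: Hole 1→Hole 2 = (-288, 677, -301), Hole 1→Hole 3 = (35, 427, -160).
Normal n = (Hole 1→Hole 2) × (Hole 1→Hole 3) = (20207, -56615, -146671).
So ∂z/∂x = −n_x/n_z = 0.13777 and ∂z/∂y = −n_y/n_z = −0.38600.
Gradient magnitude |∇z| = √(a² + b²) = √(0.01898 + 0.14900) = 0.40985.
True dip = arctan(0.40985) = 22.29°, dipping toward NNW (azimuth ≈ 340°).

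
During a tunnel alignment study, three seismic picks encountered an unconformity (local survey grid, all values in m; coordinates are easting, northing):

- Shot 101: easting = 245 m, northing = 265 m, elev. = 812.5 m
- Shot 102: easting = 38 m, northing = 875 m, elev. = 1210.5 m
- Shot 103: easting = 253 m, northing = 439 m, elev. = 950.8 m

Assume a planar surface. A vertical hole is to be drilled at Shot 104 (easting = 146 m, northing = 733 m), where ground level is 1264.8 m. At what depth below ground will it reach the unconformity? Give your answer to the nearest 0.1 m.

124.8 m

Let the plane be z = a·easting + b·northing + c.
Shot 102−Shot 101: −207a + 610b = 398;  Shot 103−Shot 101: 8a + 174b = 138.3.
Solving gives a = 0.36948, b = 0.77784.
Then c = 812.5 − a·245 − b·265 = 515.85.
At (146, 733): z_contact = 53.94 + 570.16 + 515.85 = 1139.95 m.
Depth below ground = 1264.8 − 1139.95 = 124.8 m.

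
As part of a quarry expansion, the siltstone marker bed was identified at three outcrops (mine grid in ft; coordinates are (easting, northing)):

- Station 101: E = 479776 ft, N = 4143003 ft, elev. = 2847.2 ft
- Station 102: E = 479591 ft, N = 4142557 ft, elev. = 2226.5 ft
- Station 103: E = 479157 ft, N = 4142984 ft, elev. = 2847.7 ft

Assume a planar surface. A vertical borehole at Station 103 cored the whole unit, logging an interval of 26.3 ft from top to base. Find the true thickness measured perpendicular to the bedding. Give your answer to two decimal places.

15.21 ft

Two edge vectors: Station 101→Station 102 = (-185, -446, -620.7), Station 101→Station 103 = (-619, -19, 0.5).
Normal n = (Station 101→Station 102) × (Station 101→Station 103) = (-12016.3, 384305.8, -272559).
So ∂z/∂E = −n_x/n_z = −0.04409 and ∂z/∂N = −n_y/n_z = 1.40999.
|∇z| = √(a²+b²) = 1.41068, so dip δ = arctan(1.41068) = 54.67°.
True thickness = vertical thickness × cos δ = 26.3 × cos 54.67° = 15.21 ft.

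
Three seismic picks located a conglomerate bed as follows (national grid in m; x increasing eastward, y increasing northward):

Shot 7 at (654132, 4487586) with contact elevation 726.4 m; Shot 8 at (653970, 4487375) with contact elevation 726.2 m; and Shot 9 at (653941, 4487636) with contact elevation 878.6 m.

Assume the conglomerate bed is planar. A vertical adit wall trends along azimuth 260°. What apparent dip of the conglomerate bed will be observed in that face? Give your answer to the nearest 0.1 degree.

Two edge vectors: Shot 7→Shot 8 = (-162, -211, -0.2), Shot 7→Shot 9 = (-191, 50, 152.2).
Normal n = (Shot 7→Shot 8) × (Shot 7→Shot 9) = (-32104.2, 24694.6, -48401).
So ∂z/∂x = −n_x/n_z = −0.66330 and ∂z/∂y = −n_y/n_z = 0.51021.
Unit vector along 260° is (sin 260°, cos 260°) = (-0.9848, -0.1736).
Slope in that direction = a·(-0.9848) + b·(-0.1736) = 0.56462.
Apparent dip = arctan|0.56462| = 29.5° (true dip is 39.9°, so apparent ≤ true as expected).

29.5°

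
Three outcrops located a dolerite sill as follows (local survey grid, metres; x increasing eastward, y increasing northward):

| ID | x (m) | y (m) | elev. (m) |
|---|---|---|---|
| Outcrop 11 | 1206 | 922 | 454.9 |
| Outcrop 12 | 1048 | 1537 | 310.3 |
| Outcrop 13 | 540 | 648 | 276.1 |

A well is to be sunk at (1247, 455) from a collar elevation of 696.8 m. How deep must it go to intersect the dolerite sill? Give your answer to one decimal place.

158.2 m

Two edge vectors: Outcrop 11→Outcrop 12 = (-158, 615, -144.6), Outcrop 11→Outcrop 13 = (-666, -274, -178.8).
Normal n = (Outcrop 11→Outcrop 12) × (Outcrop 11→Outcrop 13) = (-149582.4, 68053.2, 452882).
So ∂z/∂x = −n_x/n_z = 0.330290 and ∂z/∂y = −n_y/n_z = −0.150267.
Intercept c from Outcrop 11: 454.9 − 398.33 + 138.55 = 195.12.
At (1247, 455): z_contact = 411.87 − 68.37 + 195.12 = 538.62 m.
Depth below ground = 696.8 − 538.62 = 158.2 m.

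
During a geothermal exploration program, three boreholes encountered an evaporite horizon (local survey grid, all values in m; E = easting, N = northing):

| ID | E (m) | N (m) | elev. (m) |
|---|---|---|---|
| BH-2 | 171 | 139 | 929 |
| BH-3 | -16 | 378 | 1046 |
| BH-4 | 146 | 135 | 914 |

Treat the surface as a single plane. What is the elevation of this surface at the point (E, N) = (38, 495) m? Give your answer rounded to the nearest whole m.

1171 m

Two edge vectors: BH-2→BH-3 = (-187, 239, 117), BH-2→BH-4 = (-25, -4, -15).
Normal n = (BH-2→BH-3) × (BH-2→BH-4) = (-3117, -5730, 6723).
So ∂z/∂E = −n_x/n_z = 0.46363 and ∂z/∂N = −n_y/n_z = 0.85230.
Intercept c from BH-2: 929 − 79.28 − 118.47 = 731.25.
At (38, 495): z = 17.6 + 421.9 + 731.25 = 1170.8 m.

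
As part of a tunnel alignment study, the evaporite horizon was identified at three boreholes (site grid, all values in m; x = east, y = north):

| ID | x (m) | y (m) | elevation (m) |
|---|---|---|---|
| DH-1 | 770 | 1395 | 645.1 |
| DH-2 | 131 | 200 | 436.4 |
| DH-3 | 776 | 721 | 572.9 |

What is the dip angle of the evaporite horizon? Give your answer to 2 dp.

Two edge vectors: DH-1→DH-2 = (-639, -1195, -208.7), DH-1→DH-3 = (6, -674, -72.2).
Normal n = (DH-1→DH-2) × (DH-1→DH-3) = (-54384.8, -47388, 437856).
So ∂z/∂x = −n_x/n_z = 0.12421 and ∂z/∂y = −n_y/n_z = 0.10823.
Gradient magnitude |∇z| = √(a² + b²) = √(0.01543 + 0.01171) = 0.16474.
True dip = arctan(0.16474) = 9.36°, dipping toward SW (azimuth ≈ 229°).

9.36°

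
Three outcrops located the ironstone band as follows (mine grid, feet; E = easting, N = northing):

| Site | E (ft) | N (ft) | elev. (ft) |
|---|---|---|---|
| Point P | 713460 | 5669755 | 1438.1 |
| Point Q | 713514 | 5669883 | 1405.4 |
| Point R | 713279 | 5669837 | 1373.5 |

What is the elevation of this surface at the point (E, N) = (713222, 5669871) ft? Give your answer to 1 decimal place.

1350.4 ft

Two edge vectors: Point P→Point Q = (54, 128, -32.7), Point P→Point R = (-181, 82, -64.6).
Normal n = (Point P→Point Q) × (Point P→Point R) = (-5587.4, 9407.1, 27596).
So ∂z/∂E = −n_x/n_z = 0.202471373 and ∂z/∂N = −n_y/n_z = −0.340886360.
Intercept c from Point P: 1438.1 − 144455.23 + 1932742.15 = 1789725.02.
At (713222, 5669871): z = 144407.0 − 1932781.7 + 1789725.02 = 1350.4 ft.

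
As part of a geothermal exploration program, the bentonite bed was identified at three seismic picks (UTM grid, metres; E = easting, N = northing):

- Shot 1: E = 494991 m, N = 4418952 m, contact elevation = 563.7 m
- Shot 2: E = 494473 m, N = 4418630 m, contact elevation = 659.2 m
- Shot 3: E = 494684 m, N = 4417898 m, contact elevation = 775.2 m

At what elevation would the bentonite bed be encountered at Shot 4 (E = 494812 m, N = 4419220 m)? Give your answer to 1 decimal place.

528.6 m

Two edge vectors: Shot 1→Shot 2 = (-518, -322, 95.5), Shot 1→Shot 3 = (-307, -1054, 211.5).
Normal n = (Shot 1→Shot 2) × (Shot 1→Shot 3) = (32554, 80238.5, 447118).
So ∂z/∂E = −n_x/n_z = −0.072808520 and ∂z/∂N = −n_y/n_z = −0.179457101.
Intercept c from Shot 1: 563.7 + 36039.56 + 793012.31 = 829615.58.
At (494812, 4419220): z = −36026.5 − 793060.4 + 829615.58 = 528.6 m.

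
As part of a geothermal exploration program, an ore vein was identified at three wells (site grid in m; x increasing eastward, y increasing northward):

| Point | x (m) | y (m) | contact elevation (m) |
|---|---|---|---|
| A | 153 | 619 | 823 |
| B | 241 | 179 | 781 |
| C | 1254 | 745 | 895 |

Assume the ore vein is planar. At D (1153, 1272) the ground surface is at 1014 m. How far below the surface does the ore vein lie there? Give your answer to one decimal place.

Two edge vectors: A→B = (88, -440, -42), A→C = (1101, 126, 72).
Normal n = (A→B) × (A→C) = (-26388, -52578, 495528).
So ∂z/∂x = −n_x/n_z = 0.053252 and ∂z/∂y = −n_y/n_z = 0.106105.
Intercept c from A: 823 − 8.15 − 65.68 = 749.17.
At (1153, 1272): z_contact = 61.40 + 134.97 + 749.17 = 945.54 m.
Depth below ground = 1014 − 945.54 = 68.5 m.

68.5 m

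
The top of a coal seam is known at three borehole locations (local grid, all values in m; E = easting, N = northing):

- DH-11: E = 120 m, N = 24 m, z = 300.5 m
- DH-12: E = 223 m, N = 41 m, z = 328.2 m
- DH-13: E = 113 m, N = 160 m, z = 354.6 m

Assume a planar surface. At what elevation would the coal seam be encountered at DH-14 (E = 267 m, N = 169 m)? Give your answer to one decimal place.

389.3 m

Let the plane be z = a·E + b·N + c.
DH-12−DH-11: 103a + 17b = 27.7;  DH-13−DH-11: −7a + 136b = 54.1.
Solving gives a = 0.20156, b = 0.40817.
Then c = 300.5 − a·120 − b·24 = 266.52.
At (267, 169): z = 53.8 + 69.0 + 266.52 = 389.3 m.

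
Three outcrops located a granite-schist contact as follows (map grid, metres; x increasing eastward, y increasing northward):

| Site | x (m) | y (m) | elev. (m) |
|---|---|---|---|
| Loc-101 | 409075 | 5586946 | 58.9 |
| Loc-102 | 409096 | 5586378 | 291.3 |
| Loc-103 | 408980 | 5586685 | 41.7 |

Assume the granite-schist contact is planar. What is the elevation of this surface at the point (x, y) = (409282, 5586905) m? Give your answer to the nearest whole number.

Two edge vectors: Loc-101→Loc-102 = (21, -568, 232.4), Loc-101→Loc-103 = (-95, -261, -17.2).
Normal n = (Loc-101→Loc-102) × (Loc-101→Loc-103) = (70426, -21716.8, -59441).
So ∂z/∂x = −n_x/n_z = 1.18480510 and ∂z/∂y = −n_y/n_z = −0.36535052.
Intercept c from Loc-101: 58.9 − 484674.15 + 2041193.60 = 1556578.36.
At (409282, 5586905): z = 484919.4 − 2041178.6 + 1556578.36 = 319.1 m.

319 m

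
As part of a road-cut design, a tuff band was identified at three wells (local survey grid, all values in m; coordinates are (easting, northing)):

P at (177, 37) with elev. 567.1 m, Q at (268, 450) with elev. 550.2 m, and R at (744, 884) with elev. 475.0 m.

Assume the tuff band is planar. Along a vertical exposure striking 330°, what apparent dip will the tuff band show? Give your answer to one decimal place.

Two edge vectors: P→Q = (91, 413, -16.9), P→R = (567, 847, -92.1).
Normal n = (P→Q) × (P→R) = (-23723, -1201.2, -157094).
So ∂z/∂E = −n_x/n_z = −0.15101 and ∂z/∂N = −n_y/n_z = −0.00765.
Unit vector along 330° is (sin 330°, cos 330°) = (-0.5000, 0.8660).
Slope in that direction = a·(-0.5000) + b·(0.8660) = 0.06888.
Apparent dip = arctan|0.06888| = 3.9° (true dip is 8.6°, so apparent ≤ true as expected).

3.9°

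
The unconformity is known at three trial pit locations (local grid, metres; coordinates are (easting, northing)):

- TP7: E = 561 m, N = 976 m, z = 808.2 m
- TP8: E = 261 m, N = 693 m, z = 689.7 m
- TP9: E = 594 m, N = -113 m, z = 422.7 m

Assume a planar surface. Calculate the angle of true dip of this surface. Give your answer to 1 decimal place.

Let the plane be z = a·E + b·N + c.
TP8−TP7: −300a − 283b = −118.5;  TP9−TP7: 33a − 1089b = −385.5.
Solving gives a = 0.05937, b = 0.35579.
Gradient magnitude |∇z| = √(a² + b²) = √(0.00352 + 0.12659) = 0.36071.
True dip = arctan(0.36071) = 19.8°, dipping toward S (azimuth ≈ 189°).

19.8°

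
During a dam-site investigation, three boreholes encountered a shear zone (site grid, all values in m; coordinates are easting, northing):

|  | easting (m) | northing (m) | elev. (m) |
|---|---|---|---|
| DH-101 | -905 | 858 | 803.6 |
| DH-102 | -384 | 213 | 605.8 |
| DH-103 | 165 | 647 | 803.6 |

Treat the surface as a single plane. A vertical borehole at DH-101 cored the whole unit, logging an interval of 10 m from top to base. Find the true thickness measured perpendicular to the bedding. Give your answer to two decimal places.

9.37 m

Two edge vectors: DH-101→DH-102 = (521, -645, -197.8), DH-101→DH-103 = (1070, -211, 0).
Normal n = (DH-101→DH-102) × (DH-101→DH-103) = (-41735.8, -211646, 580219).
So ∂z/∂easting = −n_x/n_z = 0.07193 and ∂z/∂northing = −n_y/n_z = 0.36477.
|∇z| = √(a²+b²) = 0.37179, so dip δ = arctan(0.37179) = 20.39°.
True thickness = vertical thickness × cos δ = 10 × cos 20.39° = 9.37 m.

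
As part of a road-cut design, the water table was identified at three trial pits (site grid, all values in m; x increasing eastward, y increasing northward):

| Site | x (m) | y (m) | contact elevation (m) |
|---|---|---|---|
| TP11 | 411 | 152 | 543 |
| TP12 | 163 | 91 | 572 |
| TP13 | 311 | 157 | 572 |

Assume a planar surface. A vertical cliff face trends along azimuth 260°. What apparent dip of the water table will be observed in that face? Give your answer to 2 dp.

Let the plane be z = a·x + b·y + c.
TP12−TP11: −248a − 61b = 29;  TP13−TP11: −100a + 5b = 29.
Solving gives a = −0.26076, b = 0.58474.
Unit vector along 260° is (sin 260°, cos 260°) = (-0.9848, -0.1736).
Slope in that direction = a·(-0.9848) + b·(-0.1736) = 0.15526.
Apparent dip = arctan|0.15526| = 8.83° (true dip is 32.6°, so apparent ≤ true as expected).

8.83°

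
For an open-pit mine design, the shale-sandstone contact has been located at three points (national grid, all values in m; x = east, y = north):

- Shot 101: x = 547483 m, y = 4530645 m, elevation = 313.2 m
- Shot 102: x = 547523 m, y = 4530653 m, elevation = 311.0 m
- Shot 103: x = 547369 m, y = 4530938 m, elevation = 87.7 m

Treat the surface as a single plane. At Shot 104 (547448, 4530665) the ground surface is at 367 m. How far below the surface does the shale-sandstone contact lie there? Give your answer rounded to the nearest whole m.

72 m

Two edge vectors: Shot 101→Shot 102 = (40, 8, -2.2), Shot 101→Shot 103 = (-114, 293, -225.5).
Normal n = (Shot 101→Shot 102) × (Shot 101→Shot 103) = (-1159.4, 9270.8, 12632).
So ∂z/∂x = −n_x/n_z = 0.09178277 and ∂z/∂y = −n_y/n_z = −0.73391387.
Intercept c from Shot 101: 313.2 − 50249.51 + 3325103.20 = 3275166.90.
At (547448, 4530665): z_contact = 50246.3 − 3325117.9 + 3275166.90 = 295.3 m.
Depth below ground = 367 − 295.3 = 72 m.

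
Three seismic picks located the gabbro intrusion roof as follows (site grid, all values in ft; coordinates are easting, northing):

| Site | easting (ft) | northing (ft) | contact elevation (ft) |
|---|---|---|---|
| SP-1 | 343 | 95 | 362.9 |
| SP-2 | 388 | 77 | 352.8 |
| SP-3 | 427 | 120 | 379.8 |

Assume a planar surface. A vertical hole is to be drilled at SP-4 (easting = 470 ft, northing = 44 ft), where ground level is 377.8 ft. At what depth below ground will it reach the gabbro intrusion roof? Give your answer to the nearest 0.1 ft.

43.5 ft

Two edge vectors: SP-1→SP-2 = (45, -18, -10.1), SP-1→SP-3 = (84, 25, 16.9).
Normal n = (SP-1→SP-2) × (SP-1→SP-3) = (-51.7, -1608.9, 2637).
So ∂z/∂easting = −n_x/n_z = 0.01961 and ∂z/∂northing = −n_y/n_z = 0.61013.
Intercept c from SP-1: 362.9 − 6.72 − 57.96 = 298.21.
At (470, 44): z_contact = 9.21 + 26.85 + 298.21 = 334.27 ft.
Depth below ground = 377.8 − 334.27 = 43.5 ft.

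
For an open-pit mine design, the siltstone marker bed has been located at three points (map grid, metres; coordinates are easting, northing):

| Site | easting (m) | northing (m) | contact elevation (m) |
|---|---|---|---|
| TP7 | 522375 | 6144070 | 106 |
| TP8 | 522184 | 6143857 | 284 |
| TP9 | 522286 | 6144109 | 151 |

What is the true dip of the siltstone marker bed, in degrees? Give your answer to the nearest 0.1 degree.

34.3°

Two edge vectors: TP7→TP8 = (-191, -213, 178), TP7→TP9 = (-89, 39, 45).
Normal n = (TP7→TP8) × (TP7→TP9) = (-16527, -7247, -26406).
So ∂z/∂easting = −n_x/n_z = −0.62588 and ∂z/∂northing = −n_y/n_z = −0.27445.
Gradient magnitude |∇z| = √(a² + b²) = √(0.39173 + 0.07532) = 0.68341.
True dip = arctan(0.68341) = 34.3°, dipping toward ENE (azimuth ≈ 066°).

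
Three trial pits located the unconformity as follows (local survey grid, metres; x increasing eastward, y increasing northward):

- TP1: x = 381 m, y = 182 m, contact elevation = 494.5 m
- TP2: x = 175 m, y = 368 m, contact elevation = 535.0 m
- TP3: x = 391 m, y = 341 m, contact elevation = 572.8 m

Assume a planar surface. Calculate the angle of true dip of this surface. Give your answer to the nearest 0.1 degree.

Let the plane be z = a·x + b·y + c.
TP2−TP1: −206a + 186b = 40.5;  TP3−TP1: 10a + 159b = 78.3.
Solving gives a = 0.23471, b = 0.47769.
Gradient magnitude |∇z| = √(a² + b²) = √(0.05509 + 0.22819) = 0.53224.
True dip = arctan(0.53224) = 28.0°, dipping toward SSW (azimuth ≈ 206°).

28.0°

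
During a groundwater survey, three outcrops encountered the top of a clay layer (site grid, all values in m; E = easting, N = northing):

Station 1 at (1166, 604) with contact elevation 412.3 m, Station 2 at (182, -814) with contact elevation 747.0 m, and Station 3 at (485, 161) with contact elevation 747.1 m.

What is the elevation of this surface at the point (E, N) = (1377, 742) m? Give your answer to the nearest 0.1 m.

Two edge vectors: Station 1→Station 2 = (-984, -1418, 334.7), Station 1→Station 3 = (-681, -443, 334.8).
Normal n = (Station 1→Station 2) × (Station 1→Station 3) = (-326474.3, 101512.5, -529746).
So ∂z/∂E = −n_x/n_z = −0.616285 and ∂z/∂N = −n_y/n_z = 0.191625.
Intercept c from Station 1: 412.3 + 718.59 − 115.74 = 1015.15.
At (1377, 742): z = −848.6 + 142.2 + 1015.15 = 308.7 m.

308.7 m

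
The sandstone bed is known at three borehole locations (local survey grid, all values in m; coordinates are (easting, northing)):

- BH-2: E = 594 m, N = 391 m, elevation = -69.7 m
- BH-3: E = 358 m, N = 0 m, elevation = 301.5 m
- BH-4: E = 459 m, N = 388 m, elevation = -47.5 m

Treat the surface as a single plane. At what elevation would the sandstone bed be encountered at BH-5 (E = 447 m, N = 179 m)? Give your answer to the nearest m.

Two edge vectors: BH-2→BH-3 = (-236, -391, 371.2), BH-2→BH-4 = (-135, -3, 22.2).
Normal n = (BH-2→BH-3) × (BH-2→BH-4) = (-7566.6, -44872.8, -52077).
So ∂z/∂E = −n_x/n_z = −0.14530 and ∂z/∂N = −n_y/n_z = −0.86166.
Intercept c from BH-2: -69.7 + 86.31 + 336.91 = 353.52.
At (447, 179): z = −64.9 − 154.2 + 353.52 = 134.3 m.

134 m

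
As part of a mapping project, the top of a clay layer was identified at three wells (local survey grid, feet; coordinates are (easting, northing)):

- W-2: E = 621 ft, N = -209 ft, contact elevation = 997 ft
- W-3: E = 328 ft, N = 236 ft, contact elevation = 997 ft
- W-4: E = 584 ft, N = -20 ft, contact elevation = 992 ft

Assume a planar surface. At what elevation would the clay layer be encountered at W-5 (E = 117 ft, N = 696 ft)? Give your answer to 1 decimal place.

991.7 ft

Let the plane be z = a·E + b·N + c.
W-3−W-2: −293a + 445b = 0;  W-4−W-2: −37a + 189b = −5.
Solving gives a = −0.05718, b = −0.03765.
Then c = 997 − a·621 − b·-209 = 1024.64.
At (117, 696): z = −6.7 − 26.2 + 1024.64 = 991.7 ft.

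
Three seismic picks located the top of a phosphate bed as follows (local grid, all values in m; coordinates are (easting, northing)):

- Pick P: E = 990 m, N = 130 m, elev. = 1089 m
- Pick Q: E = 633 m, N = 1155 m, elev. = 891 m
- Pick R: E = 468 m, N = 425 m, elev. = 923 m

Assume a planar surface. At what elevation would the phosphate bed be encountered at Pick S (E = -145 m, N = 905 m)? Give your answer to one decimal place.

Two edge vectors: Pick P→Pick Q = (-357, 1025, -198), Pick P→Pick R = (-522, 295, -166).
Normal n = (Pick P→Pick Q) × (Pick P→Pick R) = (-111740, 44094, 429735).
So ∂z/∂E = −n_x/n_z = 0.260021 and ∂z/∂N = −n_y/n_z = −0.102607.
Intercept c from Pick P: 1089 − 257.42 + 13.34 = 844.92.
At (-145, 905): z = −37.7 − 92.9 + 844.92 = 714.4 m.

714.4 m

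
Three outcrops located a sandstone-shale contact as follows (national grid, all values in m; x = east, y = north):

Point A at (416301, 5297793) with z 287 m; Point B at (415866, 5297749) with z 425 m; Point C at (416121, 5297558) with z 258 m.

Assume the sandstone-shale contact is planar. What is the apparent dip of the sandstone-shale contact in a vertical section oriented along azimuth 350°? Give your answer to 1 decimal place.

24.4°

Two edge vectors: Point A→Point B = (-435, -44, 138), Point A→Point C = (-180, -235, -29).
Normal n = (Point A→Point B) × (Point A→Point C) = (33706, -37455, 94305).
So ∂z/∂x = −n_x/n_z = −0.35741 and ∂z/∂y = −n_y/n_z = 0.39717.
Unit vector along 350° is (sin 350°, cos 350°) = (-0.1736, 0.9848).
Slope in that direction = a·(-0.1736) + b·(0.9848) = 0.45320.
Apparent dip = arctan|0.45320| = 24.4° (true dip is 28.1°, so apparent ≤ true as expected).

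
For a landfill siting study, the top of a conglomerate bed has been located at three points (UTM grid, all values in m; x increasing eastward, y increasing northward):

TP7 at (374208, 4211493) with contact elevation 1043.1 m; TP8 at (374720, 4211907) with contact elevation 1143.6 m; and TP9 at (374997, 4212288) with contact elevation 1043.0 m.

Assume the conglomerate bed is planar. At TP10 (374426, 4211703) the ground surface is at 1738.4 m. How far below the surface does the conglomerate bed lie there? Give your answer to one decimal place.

Two edge vectors: TP7→TP8 = (512, 414, 100.5), TP7→TP9 = (789, 795, -0.1).
Normal n = (TP7→TP8) × (TP7→TP9) = (-79938.9, 79345.7, 80394).
So ∂z/∂x = −n_x/n_z = 0.994339130 and ∂z/∂y = −n_y/n_z = −0.986960470.
Intercept c from TP7: 1043.1 − 372089.66 + 4156577.11 = 3785530.55.
At (374426, 4211703): z_contact = 372306.42 − 4156784.37 + 3785530.55 = 1052.60 m.
Depth below ground = 1738.4 − 1052.60 = 685.8 m.

685.8 m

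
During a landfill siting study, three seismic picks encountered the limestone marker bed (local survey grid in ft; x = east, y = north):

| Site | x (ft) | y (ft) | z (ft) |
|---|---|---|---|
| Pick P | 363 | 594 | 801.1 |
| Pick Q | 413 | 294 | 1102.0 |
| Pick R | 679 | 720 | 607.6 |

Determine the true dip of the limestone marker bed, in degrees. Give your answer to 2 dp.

46.54°

Let the plane be z = a·x + b·y + c.
Pick Q−Pick P: 50a − 300b = 300.9;  Pick R−Pick P: 316a + 126b = −193.5.
Solving gives a = −0.19918, b = −1.03620.
Gradient magnitude |∇z| = √(a² + b²) = √(0.03967 + 1.07370) = 1.05516.
True dip = arctan(1.05516) = 46.54°, dipping toward N (azimuth ≈ 011°).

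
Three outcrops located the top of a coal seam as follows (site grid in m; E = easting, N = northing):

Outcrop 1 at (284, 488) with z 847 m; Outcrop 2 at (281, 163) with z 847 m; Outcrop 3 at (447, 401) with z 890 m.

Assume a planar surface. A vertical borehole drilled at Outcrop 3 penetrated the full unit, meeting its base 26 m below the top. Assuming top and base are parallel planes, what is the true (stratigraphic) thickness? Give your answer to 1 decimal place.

Two edge vectors: Outcrop 1→Outcrop 2 = (-3, -325, 0), Outcrop 1→Outcrop 3 = (163, -87, 43).
Normal n = (Outcrop 1→Outcrop 2) × (Outcrop 1→Outcrop 3) = (-13975, 129, 53236).
So ∂z/∂E = −n_x/n_z = 0.26251 and ∂z/∂N = −n_y/n_z = −0.00242.
|∇z| = √(a²+b²) = 0.26252, so dip δ = arctan(0.26252) = 14.71°.
True thickness = vertical thickness × cos δ = 26 × cos 14.71° = 25.1 m.

25.1 m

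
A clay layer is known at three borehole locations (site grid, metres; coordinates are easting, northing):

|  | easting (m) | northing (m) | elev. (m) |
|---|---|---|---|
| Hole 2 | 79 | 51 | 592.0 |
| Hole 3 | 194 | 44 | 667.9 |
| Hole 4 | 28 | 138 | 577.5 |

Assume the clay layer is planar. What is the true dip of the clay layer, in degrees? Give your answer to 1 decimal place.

Let the plane be z = a·easting + b·northing + c.
Hole 3−Hole 2: 115a − 7b = 75.9;  Hole 4−Hole 2: −51a + 87b = −14.5.
Solving gives a = 0.67390, b = 0.22838.
Gradient magnitude |∇z| = √(a² + b²) = √(0.45414 + 0.05216) = 0.71155.
True dip = arctan(0.71155) = 35.4°, dipping toward WSW (azimuth ≈ 251°).

35.4°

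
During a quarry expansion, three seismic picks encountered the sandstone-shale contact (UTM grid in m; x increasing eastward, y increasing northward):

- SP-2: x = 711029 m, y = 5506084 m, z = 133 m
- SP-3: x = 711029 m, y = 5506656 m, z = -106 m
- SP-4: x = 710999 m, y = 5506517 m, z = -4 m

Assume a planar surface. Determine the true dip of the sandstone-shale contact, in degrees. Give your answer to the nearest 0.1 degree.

56.7°

Two edge vectors: SP-2→SP-3 = (0, 572, -239), SP-2→SP-4 = (-30, 433, -137).
Normal n = (SP-2→SP-3) × (SP-2→SP-4) = (25123, 7170, 17160).
So ∂z/∂x = −n_x/n_z = −1.46404 and ∂z/∂y = −n_y/n_z = −0.41783.
Gradient magnitude |∇z| = √(a² + b²) = √(2.14343 + 0.17458) = 1.52250.
True dip = arctan(1.52250) = 56.7°, dipping toward ENE (azimuth ≈ 074°).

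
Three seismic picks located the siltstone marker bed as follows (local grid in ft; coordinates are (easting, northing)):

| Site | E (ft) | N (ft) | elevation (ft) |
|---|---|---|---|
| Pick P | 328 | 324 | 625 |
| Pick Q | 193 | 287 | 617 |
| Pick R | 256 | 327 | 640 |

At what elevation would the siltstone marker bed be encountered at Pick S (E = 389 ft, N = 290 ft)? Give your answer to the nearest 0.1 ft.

Two edge vectors: Pick P→Pick Q = (-135, -37, -8), Pick P→Pick R = (-72, 3, 15).
Normal n = (Pick P→Pick Q) × (Pick P→Pick R) = (-531, 2601, -3069).
So ∂z/∂E = −n_x/n_z = −0.17302 and ∂z/∂N = −n_y/n_z = 0.84751.
Intercept c from Pick P: 625 + 56.75 − 274.59 = 407.16.
At (389, 290): z = −67.3 + 245.8 + 407.16 = 585.6 ft.

585.6 ft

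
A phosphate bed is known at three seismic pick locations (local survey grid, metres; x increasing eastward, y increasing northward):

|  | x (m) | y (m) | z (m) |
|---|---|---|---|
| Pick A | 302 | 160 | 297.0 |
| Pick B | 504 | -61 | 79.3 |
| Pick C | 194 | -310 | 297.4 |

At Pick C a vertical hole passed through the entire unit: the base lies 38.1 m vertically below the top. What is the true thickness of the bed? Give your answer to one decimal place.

Let the plane be z = a·x + b·y + c.
Pick B−Pick A: 202a − 221b = −217.7;  Pick C−Pick A: −108a − 470b = 0.4.
Solving gives a = −0.86196, b = 0.19722.
|∇z| = √(a²+b²) = 0.88423, so dip δ = arctan(0.88423) = 41.48°.
True thickness = vertical thickness × cos δ = 38.1 × cos 41.48° = 28.5 m.

28.5 m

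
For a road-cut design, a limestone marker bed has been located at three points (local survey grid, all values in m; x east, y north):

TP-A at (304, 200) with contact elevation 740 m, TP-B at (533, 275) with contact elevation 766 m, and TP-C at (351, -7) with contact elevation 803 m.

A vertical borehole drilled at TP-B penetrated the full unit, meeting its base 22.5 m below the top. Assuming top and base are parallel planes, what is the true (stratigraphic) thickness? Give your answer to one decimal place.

Two edge vectors: TP-A→TP-B = (229, 75, 26), TP-A→TP-C = (47, -207, 63).
Normal n = (TP-A→TP-B) × (TP-A→TP-C) = (10107, -13205, -50928).
So ∂z/∂x = −n_x/n_z = 0.19846 and ∂z/∂y = −n_y/n_z = −0.25929.
|∇z| = √(a²+b²) = 0.32652, so dip δ = arctan(0.32652) = 18.08°.
True thickness = vertical thickness × cos δ = 22.5 × cos 18.08° = 21.4 m.

21.4 m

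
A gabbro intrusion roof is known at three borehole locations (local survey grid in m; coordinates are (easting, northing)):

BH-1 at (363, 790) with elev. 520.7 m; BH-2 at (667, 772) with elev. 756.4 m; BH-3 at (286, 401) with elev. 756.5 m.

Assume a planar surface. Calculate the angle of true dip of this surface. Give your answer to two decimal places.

Let the plane be z = a·E + b·N + c.
BH-2−BH-1: 304a − 18b = 235.7;  BH-3−BH-1: −77a − 389b = 235.8.
Solving gives a = 0.73087, b = −0.75084.
Gradient magnitude |∇z| = √(a² + b²) = √(0.53417 + 0.56376) = 1.04782.
True dip = arctan(1.04782) = 46.34°, dipping toward NW (azimuth ≈ 316°).

46.34°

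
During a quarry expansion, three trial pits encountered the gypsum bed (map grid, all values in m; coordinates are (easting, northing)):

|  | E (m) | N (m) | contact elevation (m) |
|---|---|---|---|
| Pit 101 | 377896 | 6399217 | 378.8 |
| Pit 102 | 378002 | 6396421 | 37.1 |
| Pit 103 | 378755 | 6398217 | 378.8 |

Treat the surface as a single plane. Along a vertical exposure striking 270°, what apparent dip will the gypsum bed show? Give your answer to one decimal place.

8.5°

Two edge vectors: Pit 101→Pit 102 = (106, -2796, -341.7), Pit 101→Pit 103 = (859, -1000, 0).
Normal n = (Pit 101→Pit 102) × (Pit 101→Pit 103) = (-341700, -293520.3, 2295764).
So ∂z/∂E = −n_x/n_z = 0.14884 and ∂z/∂N = −n_y/n_z = 0.12785.
Unit vector along 270° is (sin 270°, cos 270°) = (-1.0000, -0.0000).
Slope in that direction = a·(-1.0000) + b·(-0.0000) = −0.14884.
Apparent dip = arctan|0.14884| = 8.5° (true dip is 11.1°, so apparent ≤ true as expected).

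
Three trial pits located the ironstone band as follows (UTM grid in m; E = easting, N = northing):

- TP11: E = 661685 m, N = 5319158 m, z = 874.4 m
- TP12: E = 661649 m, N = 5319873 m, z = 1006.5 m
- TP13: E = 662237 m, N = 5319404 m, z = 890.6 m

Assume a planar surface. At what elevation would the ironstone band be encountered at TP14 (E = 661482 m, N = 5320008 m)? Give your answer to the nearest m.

1040 m

Two edge vectors: TP11→TP12 = (-36, 715, 132.1), TP11→TP13 = (552, 246, 16.2).
Normal n = (TP11→TP12) × (TP11→TP13) = (-20913.6, 73502.4, -403536).
So ∂z/∂E = −n_x/n_z = −0.05182586 and ∂z/∂N = −n_y/n_z = 0.18214583.
Intercept c from TP11: 874.4 + 34292.39 − 968862.45 = −933695.66.
At (661482, 5320008): z = −34281.9 + 969017.3 − 933695.66 = 1039.7 m.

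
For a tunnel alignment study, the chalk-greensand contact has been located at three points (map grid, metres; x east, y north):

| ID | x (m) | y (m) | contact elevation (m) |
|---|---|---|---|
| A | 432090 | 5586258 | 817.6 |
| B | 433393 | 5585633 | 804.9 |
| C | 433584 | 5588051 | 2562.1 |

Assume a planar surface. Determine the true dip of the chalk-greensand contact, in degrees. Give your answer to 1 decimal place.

37.7°

Let the plane be z = a·x + b·y + c.
B−A: 1303a − 625b = −12.7;  C−A: 1494a + 1793b = 1744.5.
Solving gives a = 0.32646, b = 0.70093.
Gradient magnitude |∇z| = √(a² + b²) = √(0.10658 + 0.49130) = 0.77323.
True dip = arctan(0.77323) = 37.7°, dipping toward SSW (azimuth ≈ 205°).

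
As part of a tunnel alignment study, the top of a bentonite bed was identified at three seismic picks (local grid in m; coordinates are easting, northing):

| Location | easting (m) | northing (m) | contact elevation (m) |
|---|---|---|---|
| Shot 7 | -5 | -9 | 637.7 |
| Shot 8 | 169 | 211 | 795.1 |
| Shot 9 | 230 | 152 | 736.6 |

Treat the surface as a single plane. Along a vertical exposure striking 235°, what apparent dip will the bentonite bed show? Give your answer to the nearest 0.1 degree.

Two edge vectors: Shot 7→Shot 8 = (174, 220, 157.4), Shot 7→Shot 9 = (235, 161, 98.9).
Normal n = (Shot 7→Shot 8) × (Shot 7→Shot 9) = (-3583.4, 19780.4, -23686).
So ∂z/∂easting = −n_x/n_z = −0.15129 and ∂z/∂northing = −n_y/n_z = 0.83511.
Unit vector along 235° is (sin 235°, cos 235°) = (-0.8192, -0.5736).
Slope in that direction = a·(-0.8192) + b·(-0.5736) = −0.35507.
Apparent dip = arctan|0.35507| = 19.5° (true dip is 40.3°, so apparent ≤ true as expected).

19.5°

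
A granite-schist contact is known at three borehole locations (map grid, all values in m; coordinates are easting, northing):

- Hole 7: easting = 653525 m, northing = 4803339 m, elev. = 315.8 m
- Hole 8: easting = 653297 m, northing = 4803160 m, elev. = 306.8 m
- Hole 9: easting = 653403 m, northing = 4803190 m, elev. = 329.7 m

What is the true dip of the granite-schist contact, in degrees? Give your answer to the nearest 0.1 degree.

Let the plane be z = a·easting + b·northing + c.
Hole 8−Hole 7: −228a − 179b = −9;  Hole 9−Hole 7: −122a − 149b = 13.9.
Solving gives a = 0.31557, b = −0.35167.
Gradient magnitude |∇z| = √(a² + b²) = √(0.09958 + 0.12367) = 0.47250.
True dip = arctan(0.47250) = 25.3°, dipping toward NW (azimuth ≈ 318°).

25.3°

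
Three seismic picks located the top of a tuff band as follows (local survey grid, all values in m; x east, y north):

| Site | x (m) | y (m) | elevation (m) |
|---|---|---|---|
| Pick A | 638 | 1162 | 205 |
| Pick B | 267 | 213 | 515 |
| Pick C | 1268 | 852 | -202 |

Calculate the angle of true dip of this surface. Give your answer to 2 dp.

34.19°

Let the plane be z = a·x + b·y + c.
Pick B−Pick A: −371a − 949b = 310;  Pick C−Pick A: 630a − 310b = −407.
Solving gives a = −0.67661, b = −0.06215.
Gradient magnitude |∇z| = √(a² + b²) = √(0.45780 + 0.00386) = 0.67946.
True dip = arctan(0.67946) = 34.19°, dipping toward E (azimuth ≈ 085°).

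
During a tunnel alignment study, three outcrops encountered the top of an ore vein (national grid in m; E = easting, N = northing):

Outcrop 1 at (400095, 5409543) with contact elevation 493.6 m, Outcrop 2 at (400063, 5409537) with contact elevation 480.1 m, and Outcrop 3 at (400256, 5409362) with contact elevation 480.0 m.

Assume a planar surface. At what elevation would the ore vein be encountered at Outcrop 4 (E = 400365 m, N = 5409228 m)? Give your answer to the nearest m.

466 m

Let the plane be z = a·E + b·N + c.
Outcrop 2−Outcrop 1: −32a − 6b = −13.5;  Outcrop 3−Outcrop 1: 161a − 181b = −13.6.
Solving gives a = 0.34949689, b = 0.38601657.
Then c = 493.6 − a·400095 − b·5409543 = −2227511.61.
At (400365, 5409228): z = 139926.3 + 2088051.7 − 2227511.61 = 466.4 m.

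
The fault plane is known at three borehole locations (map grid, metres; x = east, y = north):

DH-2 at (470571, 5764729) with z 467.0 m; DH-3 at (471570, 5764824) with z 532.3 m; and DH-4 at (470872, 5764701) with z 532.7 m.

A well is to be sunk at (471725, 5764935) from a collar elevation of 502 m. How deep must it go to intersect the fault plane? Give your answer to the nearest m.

Two edge vectors: DH-2→DH-3 = (999, 95, 65.3), DH-2→DH-4 = (301, -28, 65.7).
Normal n = (DH-2→DH-3) × (DH-2→DH-4) = (8069.9, -45979, -56567).
So ∂z/∂x = −n_x/n_z = 0.14266092 and ∂z/∂y = −n_y/n_z = −0.81282373.
Intercept c from DH-2: 467 − 67132.09 + 4685708.53 = 4619043.45.
At (471725, 5764935): z_contact = 67296.7 − 4685876.0 + 4619043.45 = 464.2 m.
Depth below ground = 502 − 464.2 = 38 m.

38 m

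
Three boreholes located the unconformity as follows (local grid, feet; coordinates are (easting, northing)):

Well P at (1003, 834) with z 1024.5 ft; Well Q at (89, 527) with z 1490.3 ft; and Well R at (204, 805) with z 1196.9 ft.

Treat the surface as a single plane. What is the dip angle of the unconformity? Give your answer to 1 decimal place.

Two edge vectors: Well P→Well Q = (-914, -307, 465.8), Well P→Well R = (-799, -29, 172.4).
Normal n = (Well P→Well Q) × (Well P→Well R) = (-39418.6, -214600.6, -218787).
So ∂z/∂E = −n_x/n_z = −0.18017 and ∂z/∂N = −n_y/n_z = −0.98087.
Gradient magnitude |∇z| = √(a² + b²) = √(0.03246 + 0.96210) = 0.99728.
True dip = arctan(0.99728) = 44.9°, dipping toward N (azimuth ≈ 010°).

44.9°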